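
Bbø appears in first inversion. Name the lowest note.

Bbø = B♭–D♭–F♭–A♭. First inversion → third in the bass = D♭.

D♭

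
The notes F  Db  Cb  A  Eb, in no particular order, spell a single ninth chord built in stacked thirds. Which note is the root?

Db

Arranged so that each adjacent pair is a third by letter name: Db – F – A – Cb – Eb.
The bottom of that stack, Db, is the root (this is Db dominant ninth sharp five).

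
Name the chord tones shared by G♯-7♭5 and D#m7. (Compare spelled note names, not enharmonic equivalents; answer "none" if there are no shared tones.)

F#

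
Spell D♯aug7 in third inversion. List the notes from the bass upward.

D♯aug7 = D♯–F𝄪–A𝄪–C♯; third inversion → seventh (C♯) lowest.

C♯  D♯  F𝄪  A𝄪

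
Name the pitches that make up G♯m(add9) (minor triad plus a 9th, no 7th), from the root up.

G♯ – B – D♯ – A♯

G♯m(add9) is a minor added-ninth built on G♯.
- root: G♯
- minor 3rd: B
- perfect 5th: D♯
- major 9th: A♯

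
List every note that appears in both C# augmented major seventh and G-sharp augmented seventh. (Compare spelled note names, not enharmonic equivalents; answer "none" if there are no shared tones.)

B-sharp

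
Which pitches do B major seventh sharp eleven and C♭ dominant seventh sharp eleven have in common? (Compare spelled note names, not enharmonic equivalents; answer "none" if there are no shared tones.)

none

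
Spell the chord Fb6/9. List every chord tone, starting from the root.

Fb  Ab  Cb  Db  Gb

Root Fb, quality six-nine:
root → Fb
3rd (major 3rd) → Ab
5th (perfect 5th) → Cb
6th (major 6th) → Db
9th (major 9th) → Gb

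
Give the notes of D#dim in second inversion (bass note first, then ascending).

A  D#  F#

D#dim = D#–F#–A; second inversion → fifth (A) lowest.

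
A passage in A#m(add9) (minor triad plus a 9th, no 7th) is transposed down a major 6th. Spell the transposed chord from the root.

C#, E, G#, D#

A# down a major 6th → C#. New chord: C# minor added-ninth.
Root: C#
Minor 3rd (3rd): E
Perfect 5th (5th): G#
Major 9th (9th): D#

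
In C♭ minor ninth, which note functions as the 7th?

Bbb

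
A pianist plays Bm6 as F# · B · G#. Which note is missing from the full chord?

D

Bm6 = B, D, F#, G#. The voicing lacks the 3rd (minor 3rd), D.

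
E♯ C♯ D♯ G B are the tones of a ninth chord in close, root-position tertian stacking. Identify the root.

C♯

Stacking in thirds gives C♯ – E♯ – G – B – D♯, so C♯ is the root — C♯ dominant ninth flat five.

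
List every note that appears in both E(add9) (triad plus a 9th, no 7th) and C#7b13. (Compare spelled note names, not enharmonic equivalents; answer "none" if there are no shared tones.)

E(add9): E G# B F#
C#7b13: C# E# G# B A
Common to both → G#, B.

G#, B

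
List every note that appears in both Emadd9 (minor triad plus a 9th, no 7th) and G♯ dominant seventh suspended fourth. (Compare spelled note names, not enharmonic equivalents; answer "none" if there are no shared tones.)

F#

Emadd9: E G B F#
G♯ dominant seventh suspended fourth: G# C# D# F#
Common to both → F#.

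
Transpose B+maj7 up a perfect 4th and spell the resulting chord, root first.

B up a perfect 4th → E. New chord: E augmented major seventh.
- root: E
- major 3rd: G#
- augmented 5th: B#
- major 7th: D#

E, G#, B#, D#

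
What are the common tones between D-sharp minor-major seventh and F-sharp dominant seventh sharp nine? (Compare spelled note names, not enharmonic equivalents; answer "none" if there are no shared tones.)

D-sharp minor-major seventh: D♯ F♯ A♯ C𝄪
F-sharp dominant seventh sharp nine: F♯ A♯ C♯ E G𝄪
Common to both → F♯, A♯.

F♯  A♯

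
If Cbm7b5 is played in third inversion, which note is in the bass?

Bbb

Cbm7b5 in root position is Cb–Ebb–Gbb–Bbb.
Third inversion places the seventh in the bass, which is Bbb.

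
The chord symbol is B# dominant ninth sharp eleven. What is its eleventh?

B# dominant ninth sharp eleven is built on B#; its 11th is an augmented 11th above the root.
A fourth above B uses the letter E, and the augmented 11th above B# is E##.

E##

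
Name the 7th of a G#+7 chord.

F#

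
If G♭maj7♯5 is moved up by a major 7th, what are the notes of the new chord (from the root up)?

Transposed root: Gb → F (major 7th up). So we spell F augmented major seventh:
Root: F
Major 3rd (3rd): A
Augmented 5th (5th): C#
Major 7th (7th): E

F  A  C#  E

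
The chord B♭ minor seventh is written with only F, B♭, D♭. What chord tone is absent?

A♭

The full B♭ minor seventh chord is B♭, D♭, F, A♭.
Comparing with the voicing, the minor 7th (7th) — A♭ — is absent.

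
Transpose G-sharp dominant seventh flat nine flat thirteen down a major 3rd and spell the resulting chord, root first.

G-sharp down a major 3rd → E. New chord: E dominant seventh flat nine flat thirteen.
E — root
G-sharp — major 3rd
B — perfect 5th
D — minor 7th
F — minor 9th
C — minor 13th

E  G-sharp  B  D  F  C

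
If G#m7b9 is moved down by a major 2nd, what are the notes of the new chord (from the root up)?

G♯ down a major 2nd → F♯. New chord: F♯ minor seventh flat nine.
root → F♯
3rd (minor 3rd) → A
5th (perfect 5th) → C♯
7th (minor 7th) → E
9th (minor 9th) → G

F♯  A  C♯  E  G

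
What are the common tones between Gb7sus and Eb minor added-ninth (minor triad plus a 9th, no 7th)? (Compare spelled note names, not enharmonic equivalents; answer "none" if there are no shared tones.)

Gb7sus = Gb, Cb, Db, Fb.
Eb minor added-ninth = Eb, Gb, Bb, F.
Shared: Gb.

Gb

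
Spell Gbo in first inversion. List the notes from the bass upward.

Bbb, Dbb, Gb

Gbo = Gb–Bbb–Dbb; first inversion → third (Bbb) lowest.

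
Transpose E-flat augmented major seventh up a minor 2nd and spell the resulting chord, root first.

F-flat A-flat C E-flat

Transposed root: E-flat → F-flat (minor 2nd up). So we spell F-flat augmented major seventh:
- root: F-flat
- major 3rd: A-flat
- augmented 5th: C
- major 7th: E-flat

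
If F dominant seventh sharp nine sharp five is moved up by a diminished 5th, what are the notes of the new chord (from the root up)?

Cb Eb G Bbb D

F up a diminished 5th → Cb. New chord: Cb dominant seventh sharp nine sharp five.
root → Cb
3rd (major 3rd) → Eb
5th (augmented 5th) → G
7th (minor 7th) → Bbb
9th (augmented 9th) → D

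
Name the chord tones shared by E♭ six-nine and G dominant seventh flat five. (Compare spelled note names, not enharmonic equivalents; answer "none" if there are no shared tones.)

E♭ six-nine: E-flat G B-flat C F
G dominant seventh flat five: G B D-flat F
Common to both → G, F.

G, F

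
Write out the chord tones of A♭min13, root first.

A♭min13 is a minor thirteenth built on Ab.
Root: Ab
Minor 3rd (3rd): Cb
Perfect 5th (5th): Eb
Minor 7th (7th): Gb
Major 9th (9th): Bb
Perfect 11th (11th): Db
Major 13th (13th): F

Ab Cb Eb Gb Bb Db F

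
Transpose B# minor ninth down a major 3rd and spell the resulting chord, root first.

G-sharp  B  D-sharp  F-sharp  A-sharp

A major 3rd down from B-sharp is G-sharp, so the new chord is G-sharp minor ninth.
root → G-sharp
3rd (minor 3rd) → B
5th (perfect 5th) → D-sharp
7th (minor 7th) → F-sharp
9th (major 9th) → A-sharp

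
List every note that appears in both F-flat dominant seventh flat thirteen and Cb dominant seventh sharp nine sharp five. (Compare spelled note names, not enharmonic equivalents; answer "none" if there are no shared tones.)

F-flat dominant seventh flat thirteen: F-flat A-flat C-flat E-double-flat D-double-flat
Cb dominant seventh sharp nine sharp five: C-flat E-flat G B-double-flat D
Common to both → C-flat.

C-flat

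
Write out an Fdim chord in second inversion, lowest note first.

Cb, F, Ab

Fdim = F–Ab–Cb; second inversion → fifth (Cb) lowest.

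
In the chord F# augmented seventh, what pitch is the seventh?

E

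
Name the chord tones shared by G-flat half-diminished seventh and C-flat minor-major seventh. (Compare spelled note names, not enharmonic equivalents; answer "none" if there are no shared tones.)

G-flat half-diminished seventh = G-flat, B-double-flat, D-double-flat, F-flat.
C-flat minor-major seventh = C-flat, E-double-flat, G-flat, B-flat.
Shared: G-flat.

G-flat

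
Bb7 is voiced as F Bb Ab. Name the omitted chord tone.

The full Bb7 chord is Bb, D, F, Ab.
Comparing with the voicing, the major 3rd (3rd) — D — is absent.

D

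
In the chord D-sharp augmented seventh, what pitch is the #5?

A-double-sharp

D-sharp augmented seventh is built on D-sharp; its 5th is an augmented 5th above the root.
A fifth above D uses the letter A, and the augmented 5th above D-sharp is A-double-sharp.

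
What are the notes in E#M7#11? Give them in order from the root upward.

E# G## B# D## A##

Root E#, quality major seventh sharp eleven:
Root: E#
Major 3rd (3rd): G##
Perfect 5th (5th): B#
Major 7th (7th): D##
Augmented 11th (11th): A##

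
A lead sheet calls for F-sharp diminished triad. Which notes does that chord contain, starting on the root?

F-sharp, A, C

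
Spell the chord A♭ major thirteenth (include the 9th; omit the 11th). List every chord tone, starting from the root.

A♭ – C – E♭ – G – B♭ – F

A♭ major thirteenth is a major thirteenth built on A♭.
root → A♭
3rd (major 3rd) → C
5th (perfect 5th) → E♭
7th (major 7th) → G
9th (major 9th) → B♭
13th (major 13th) → F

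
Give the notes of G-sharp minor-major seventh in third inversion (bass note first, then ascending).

F## – G# – B – D#

G-sharp minor-major seventh = G#–B–D#–F##; third inversion → seventh (F##) lowest.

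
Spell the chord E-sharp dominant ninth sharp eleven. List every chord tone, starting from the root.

E♯ – G𝄪 – B♯ – D♯ – F𝄪 – A𝄪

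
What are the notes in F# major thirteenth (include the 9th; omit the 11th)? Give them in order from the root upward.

F-sharp, A-sharp, C-sharp, E-sharp, G-sharp, D-sharp

F# major thirteenth: major thirteenth on F-sharp.
root → F-sharp
3rd (major 3rd) → A-sharp
5th (perfect 5th) → C-sharp
7th (major 7th) → E-sharp
9th (major 9th) → G-sharp
13th (major 13th) → D-sharp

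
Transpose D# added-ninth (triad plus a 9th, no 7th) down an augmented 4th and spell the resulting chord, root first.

D-sharp down an augmented 4th → A. New chord: A added-ninth.
A — root
C-sharp — major 3rd
E — perfect 5th
B — major 9th

A C-sharp E B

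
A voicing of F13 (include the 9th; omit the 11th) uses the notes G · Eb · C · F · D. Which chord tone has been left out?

The full F13 chord is F, A, C, Eb, G, D.
Comparing with the voicing, the major 3rd (3rd) — A — is absent.

A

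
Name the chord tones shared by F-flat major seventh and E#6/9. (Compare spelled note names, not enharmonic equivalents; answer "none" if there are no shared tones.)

F-flat major seventh = Fb, Ab, Cb, Eb.
E#6/9 = E#, G##, B#, C##, F##.
Shared: none.

none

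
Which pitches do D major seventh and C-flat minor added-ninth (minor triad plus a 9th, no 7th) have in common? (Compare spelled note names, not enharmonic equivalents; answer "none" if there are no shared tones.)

D major seventh = D, F#, A, C#.
C-flat minor added-ninth = Cb, Ebb, Gb, Db.
Shared: none.

none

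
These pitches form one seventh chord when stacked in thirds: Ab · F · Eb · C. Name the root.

Arranged so that each adjacent pair is a third by letter name: F – Ab – C – Eb.
The bottom of that stack, F, is the root (this is F minor seventh).

F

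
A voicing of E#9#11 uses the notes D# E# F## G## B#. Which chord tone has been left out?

E#9#11 = E#, G##, B#, D#, F##, A##. The voicing lacks the 11th (augmented 11th), A##.

A##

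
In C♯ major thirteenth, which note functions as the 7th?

B♯

Root of C♯ major thirteenth = C♯. The 7th is a major 7th: C♯ up a major 7th → B♯.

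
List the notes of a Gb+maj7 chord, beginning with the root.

Root Gb, quality augmented major seventh:
Gb — root
Bb — major 3rd
D — augmented 5th
F — major 7th

Gb, Bb, D, F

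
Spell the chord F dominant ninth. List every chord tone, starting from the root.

F, A, C, Eb, G

Root F, quality dominant ninth:
root → F
3rd (major 3rd) → A
5th (perfect 5th) → C
7th (minor 7th) → Eb
9th (major 9th) → G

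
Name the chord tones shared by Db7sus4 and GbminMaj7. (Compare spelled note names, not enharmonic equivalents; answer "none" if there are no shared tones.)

Db7sus4: Db Gb Ab Cb
GbminMaj7: Gb Bbb Db F
Common to both → Db, Gb.

Db, Gb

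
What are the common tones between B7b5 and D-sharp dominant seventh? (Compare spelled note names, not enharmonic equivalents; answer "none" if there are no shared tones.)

D#

B7b5: B D# F A
D-sharp dominant seventh: D# F## A# C#
Common to both → D#.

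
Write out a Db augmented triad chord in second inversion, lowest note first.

A, D♭, F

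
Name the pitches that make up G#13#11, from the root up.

G#13#11 is a dominant thirteenth sharp eleven built on G#.
Root: G#
Major 3rd (3rd): B#
Perfect 5th (5th): D#
Minor 7th (7th): F#
Major 9th (9th): A#
Augmented 11th (11th): C##
Major 13th (13th): E#

G# – B# – D# – F# – A# – C## – E#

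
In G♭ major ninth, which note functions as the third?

B-flat

G♭ major ninth is built on G-flat; its 3rd is a major 3rd above the root.
A third above G uses the letter B, and the major 3rd above G-flat is B-flat.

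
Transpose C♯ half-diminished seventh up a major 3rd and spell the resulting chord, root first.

E# – G# – B – D#

Transposed root: C# → E# (major 3rd up). So we spell E# half-diminished seventh:
root → E#
3rd (minor 3rd) → G#
5th (diminished 5th) → B
7th (minor 7th) → D#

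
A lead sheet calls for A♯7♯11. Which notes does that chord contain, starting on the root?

A♯7♯11 is a dominant seventh sharp eleven built on A#.
Root: A#
Major 3rd (3rd): C##
Perfect 5th (5th): E#
Minor 7th (7th): G#
Augmented 11th (11th): D##

A#  C##  E#  G#  D##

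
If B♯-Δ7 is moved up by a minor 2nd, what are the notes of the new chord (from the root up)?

C#, E, G#, B#

A minor 2nd up from B# is C#, so the new chord is C# minor-major seventh.
- root: C#
- minor 3rd: E
- perfect 5th: G#
- major 7th: B#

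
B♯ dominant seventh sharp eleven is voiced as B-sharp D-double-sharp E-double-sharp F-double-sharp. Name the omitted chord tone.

A-sharp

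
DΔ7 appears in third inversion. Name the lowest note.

C#

DΔ7 in root position is D–F#–A–C#.
Third inversion places the seventh in the bass, which is C#.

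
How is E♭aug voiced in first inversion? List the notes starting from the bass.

In root position, E♭aug is Eb–G–B.
First inversion puts the third (G) in the bass.

G  B  Eb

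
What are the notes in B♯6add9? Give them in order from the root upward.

B#, D##, F##, G##, C##

B♯6add9: six-nine on B#.
root → B#
3rd (major 3rd) → D##
5th (perfect 5th) → F##
6th (major 6th) → G##
9th (major 9th) → C##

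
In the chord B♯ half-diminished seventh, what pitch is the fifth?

B♯ half-diminished seventh is built on B#; its 5th is a diminished 5th above the root.
A fifth above B uses the letter F, and the diminished 5th above B# is F#.

F#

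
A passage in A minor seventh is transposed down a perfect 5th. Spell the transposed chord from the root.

D, F, A, C

A perfect 5th down from A is D, so the new chord is D minor seventh.
Root: D
Minor 3rd (3rd): F
Perfect 5th (5th): A
Minor 7th (7th): C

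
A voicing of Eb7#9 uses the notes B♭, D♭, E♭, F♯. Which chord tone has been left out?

G

The full Eb7#9 chord is E♭, G, B♭, D♭, F♯.
Comparing with the voicing, the major 3rd (3rd) — G — is absent.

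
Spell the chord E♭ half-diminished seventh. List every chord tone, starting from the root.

Root E-flat, quality half-diminished seventh:
root → E-flat
3rd (minor 3rd) → G-flat
5th (diminished 5th) → B-double-flat
7th (minor 7th) → D-flat

E-flat, G-flat, B-double-flat, D-flat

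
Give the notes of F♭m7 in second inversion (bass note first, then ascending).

F♭m7 = Fb–Abb–Cb–Ebb; second inversion → fifth (Cb) lowest.

Cb Ebb Fb Abb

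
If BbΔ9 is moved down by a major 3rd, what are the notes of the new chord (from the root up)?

Bb down a major 3rd → Gb. New chord: Gb major ninth.
root → Gb
3rd (major 3rd) → Bb
5th (perfect 5th) → Db
7th (major 7th) → F
9th (major 9th) → Ab

Gb Bb Db F Ab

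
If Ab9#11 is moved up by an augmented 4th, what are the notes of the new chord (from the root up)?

D, F#, A, C, E, G#

Transposed root: Ab → D (augmented 4th up). So we spell D dominant ninth sharp eleven:
Root: D
Major 3rd (3rd): F#
Perfect 5th (5th): A
Minor 7th (7th): C
Major 9th (9th): E
Augmented 11th (11th): G#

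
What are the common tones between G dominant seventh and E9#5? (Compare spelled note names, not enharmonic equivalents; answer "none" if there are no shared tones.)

D

G dominant seventh: G B D F
E9#5: E G# B# D F#
Common to both → D.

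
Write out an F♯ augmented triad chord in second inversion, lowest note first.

C-double-sharp  F-sharp  A-sharp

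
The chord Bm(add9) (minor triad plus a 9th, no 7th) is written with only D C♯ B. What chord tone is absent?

Bm(add9) = B, D, F♯, C♯. The voicing lacks the 5th (perfect 5th), F♯.

F♯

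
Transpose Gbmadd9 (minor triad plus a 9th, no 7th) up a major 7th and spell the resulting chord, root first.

A major 7th up from Gb is F, so the new chord is F minor added-ninth.
- root: F
- minor 3rd: Ab
- perfect 5th: C
- major 9th: G

F  Ab  C  G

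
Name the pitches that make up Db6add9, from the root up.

Db, F, Ab, Bb, Eb

Db6add9: six-nine on Db.
root → Db
3rd (major 3rd) → F
5th (perfect 5th) → Ab
6th (major 6th) → Bb
9th (major 9th) → Eb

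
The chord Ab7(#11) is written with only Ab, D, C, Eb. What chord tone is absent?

Ab7(#11) = Ab, C, Eb, Gb, D. The voicing lacks the 7th (minor 7th), Gb.

Gb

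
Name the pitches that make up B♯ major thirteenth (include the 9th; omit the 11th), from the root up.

B-sharp  D-double-sharp  F-double-sharp  A-double-sharp  C-double-sharp  G-double-sharp

B♯ major thirteenth is a major thirteenth built on B-sharp.
- root: B-sharp
- major 3rd: D-double-sharp
- perfect 5th: F-double-sharp
- major 7th: A-double-sharp
- major 9th: C-double-sharp
- major 13th: G-double-sharp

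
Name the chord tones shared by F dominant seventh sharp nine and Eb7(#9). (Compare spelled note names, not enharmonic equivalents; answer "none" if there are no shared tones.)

F dominant seventh sharp nine: F A C Eb G#
Eb7(#9): Eb G Bb Db F#
Common to both → Eb.

Eb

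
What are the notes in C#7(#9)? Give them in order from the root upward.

C#7(#9) is a dominant seventh sharp nine built on C#.
- root: C#
- major 3rd: E#
- perfect 5th: G#
- minor 7th: B
- augmented 9th: D##

C# – E# – G# – B – D##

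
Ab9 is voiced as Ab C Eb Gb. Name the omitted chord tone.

Bb

The full Ab9 chord is Ab, C, Eb, Gb, Bb.
Comparing with the voicing, the major 9th (9th) — Bb — is absent.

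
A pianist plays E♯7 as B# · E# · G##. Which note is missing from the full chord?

The full E♯7 chord is E#, G##, B#, D#.
Comparing with the voicing, the minor 7th (7th) — D# — is absent.

D#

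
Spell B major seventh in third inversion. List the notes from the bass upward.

A♯ – B – D♯ – F♯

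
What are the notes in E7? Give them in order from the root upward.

Root E, quality dominant seventh:
- root: E
- major 3rd: G#
- perfect 5th: B
- minor 7th: D

E G# B D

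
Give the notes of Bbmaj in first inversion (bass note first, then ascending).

D, F, Bb

In root position, Bbmaj is Bb–D–F.
First inversion puts the third (D) in the bass.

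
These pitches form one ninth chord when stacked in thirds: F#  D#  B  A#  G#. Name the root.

Stacking in thirds gives G# – B – D# – F# – A#, so G# is the root — G# minor ninth.

G#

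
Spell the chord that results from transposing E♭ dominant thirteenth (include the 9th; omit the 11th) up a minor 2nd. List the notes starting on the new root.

F-flat, A-flat, C-flat, E-double-flat, G-flat, D-flat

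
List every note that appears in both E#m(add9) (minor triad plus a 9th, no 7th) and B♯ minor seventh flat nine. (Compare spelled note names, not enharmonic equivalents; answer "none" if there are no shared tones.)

E#m(add9): E# G# B# F##
B♯ minor seventh flat nine: B# D# F## A# C#
Common to both → B#, F##.

B# F##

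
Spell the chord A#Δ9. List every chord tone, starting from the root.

A#, C##, E#, G##, B#

A#Δ9 is a major ninth built on A#.
- root: A#
- major 3rd: C##
- perfect 5th: E#
- major 7th: G##
- major 9th: B#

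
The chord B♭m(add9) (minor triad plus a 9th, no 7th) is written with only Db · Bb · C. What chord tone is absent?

B♭m(add9) = Bb, Db, F, C. The voicing lacks the 5th (perfect 5th), F.

F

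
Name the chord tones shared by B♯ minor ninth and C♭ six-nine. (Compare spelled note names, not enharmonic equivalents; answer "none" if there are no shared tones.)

B♯ minor ninth = B-sharp, D-sharp, F-double-sharp, A-sharp, C-double-sharp.
C♭ six-nine = C-flat, E-flat, G-flat, A-flat, D-flat.
Shared: none.

none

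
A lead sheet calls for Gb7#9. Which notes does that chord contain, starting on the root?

Gb – Bb – Db – Fb – A

Root Gb, quality dominant seventh sharp nine:
Root: Gb
Major 3rd (3rd): Bb
Perfect 5th (5th): Db
Minor 7th (7th): Fb
Augmented 9th (9th): A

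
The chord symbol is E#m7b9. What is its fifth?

B#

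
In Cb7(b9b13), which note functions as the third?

Cb7(b9b13) is built on Cb; its 3rd is a major 3rd above the root.
A third above C uses the letter E, and the major 3rd above Cb is Eb.

Eb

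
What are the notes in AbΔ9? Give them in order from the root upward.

Ab – C – Eb – G – Bb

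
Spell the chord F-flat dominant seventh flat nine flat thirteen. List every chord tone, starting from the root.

F-flat A-flat C-flat E-double-flat G-double-flat D-double-flat

F-flat dominant seventh flat nine flat thirteen is a dominant seventh flat nine flat thirteen built on F-flat.
root → F-flat
3rd (major 3rd) → A-flat
5th (perfect 5th) → C-flat
7th (minor 7th) → E-double-flat
9th (minor 9th) → G-double-flat
13th (minor 13th) → D-double-flat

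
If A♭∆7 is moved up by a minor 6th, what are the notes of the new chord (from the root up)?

Fb, Ab, Cb, Eb

A minor 6th up from Ab is Fb, so the new chord is Fb major seventh.
- root: Fb
- major 3rd: Ab
- perfect 5th: Cb
- major 7th: Eb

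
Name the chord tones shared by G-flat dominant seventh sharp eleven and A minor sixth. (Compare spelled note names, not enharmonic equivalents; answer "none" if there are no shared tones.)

C

G-flat dominant seventh sharp eleven = G-flat, B-flat, D-flat, F-flat, C.
A minor sixth = A, C, E, F-sharp.
Shared: C.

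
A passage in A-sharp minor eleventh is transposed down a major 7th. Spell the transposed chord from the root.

B  D  F-sharp  A  C-sharp  E

A-sharp down a major 7th → B. New chord: B minor eleventh.
- root: B
- minor 3rd: D
- perfect 5th: F-sharp
- minor 7th: A
- major 9th: C-sharp
- perfect 11th: E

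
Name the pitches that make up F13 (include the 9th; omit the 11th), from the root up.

F A C Eb G D

F13: dominant thirteenth on F.
root → F
3rd (major 3rd) → A
5th (perfect 5th) → C
7th (minor 7th) → Eb
9th (major 9th) → G
13th (major 13th) → D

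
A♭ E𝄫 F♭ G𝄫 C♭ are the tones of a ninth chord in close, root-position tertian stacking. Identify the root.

Stacking in thirds gives F♭ – A♭ – C♭ – E𝄫 – G𝄫, so F♭ is the root — F♭ dominant seventh flat nine.

F♭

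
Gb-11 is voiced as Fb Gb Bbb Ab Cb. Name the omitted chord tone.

Db

Gb-11 = Gb, Bbb, Db, Fb, Ab, Cb. The voicing lacks the 5th (perfect 5th), Db.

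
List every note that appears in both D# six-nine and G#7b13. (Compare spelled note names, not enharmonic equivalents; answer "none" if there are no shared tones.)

D#, B#

D# six-nine: D# F## A# B# E#
G#7b13: G# B# D# F# E
Common to both → D#, B#.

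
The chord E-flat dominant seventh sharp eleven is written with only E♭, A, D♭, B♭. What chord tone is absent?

G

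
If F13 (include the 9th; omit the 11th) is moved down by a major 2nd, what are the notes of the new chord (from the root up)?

Eb, G, Bb, Db, F, C

Transposed root: F → Eb (major 2nd down). So we spell Eb dominant thirteenth:
- root: Eb
- major 3rd: G
- perfect 5th: Bb
- minor 7th: Db
- major 9th: F
- major 13th: C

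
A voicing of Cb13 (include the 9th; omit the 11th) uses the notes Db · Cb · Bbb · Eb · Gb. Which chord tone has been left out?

Ab

The full Cb13 chord is Cb, Eb, Gb, Bbb, Db, Ab.
Comparing with the voicing, the major 13th (13th) — Ab — is absent.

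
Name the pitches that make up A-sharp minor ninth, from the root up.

A-sharp C-sharp E-sharp G-sharp B-sharp

Root A-sharp, quality minor ninth:
A-sharp — root
C-sharp — minor 3rd
E-sharp — perfect 5th
G-sharp — minor 7th
B-sharp — major 9th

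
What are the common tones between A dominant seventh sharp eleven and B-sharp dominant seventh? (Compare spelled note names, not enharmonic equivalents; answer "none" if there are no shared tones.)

A dominant seventh sharp eleven: A C♯ E G D♯
B-sharp dominant seventh: B♯ D𝄪 F𝄪 A♯
Common to both → none.

none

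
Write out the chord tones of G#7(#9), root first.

G# B# D# F# A##

Root G#, quality dominant seventh sharp nine:
Root: G#
Major 3rd (3rd): B#
Perfect 5th (5th): D#
Minor 7th (7th): F#
Augmented 9th (9th): A##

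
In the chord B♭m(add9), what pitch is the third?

Root of B♭m(add9) = Bb. The 3rd is a minor 3rd: Bb up a minor 3rd → Db.

Db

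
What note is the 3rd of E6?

Root of E6 = E. The 3rd is a major 3rd: E up a major 3rd → G#.

G#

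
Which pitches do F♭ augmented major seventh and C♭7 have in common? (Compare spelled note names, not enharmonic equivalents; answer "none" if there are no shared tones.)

E♭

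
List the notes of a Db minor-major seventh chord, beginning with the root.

Root D-flat, quality minor-major seventh:
- root: D-flat
- minor 3rd: F-flat
- perfect 5th: A-flat
- major 7th: C

D-flat, F-flat, A-flat, C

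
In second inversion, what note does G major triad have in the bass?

G major triad = G–B–D. Second inversion → fifth in the bass = D.

D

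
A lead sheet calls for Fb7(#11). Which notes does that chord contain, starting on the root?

F♭, A♭, C♭, E𝄫, B♭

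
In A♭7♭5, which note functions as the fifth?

A♭7♭5 is built on Ab; its 5th is a diminished 5th above the root.
A fifth above A uses the letter E, and the diminished 5th above Ab is Ebb.

Ebb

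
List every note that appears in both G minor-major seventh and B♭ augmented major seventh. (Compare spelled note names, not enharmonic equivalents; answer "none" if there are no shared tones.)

G minor-major seventh = G, B-flat, D, F-sharp.
B♭ augmented major seventh = B-flat, D, F-sharp, A.
Shared: B-flat, D, F-sharp.

B-flat, D, F-sharp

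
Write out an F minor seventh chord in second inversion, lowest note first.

C – E-flat – F – A-flat

F minor seventh = F–A-flat–C–E-flat; second inversion → fifth (C) lowest.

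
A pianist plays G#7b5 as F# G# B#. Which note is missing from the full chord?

G#7b5 = G#, B#, D, F#. The voicing lacks the 5th (diminished 5th), D.

D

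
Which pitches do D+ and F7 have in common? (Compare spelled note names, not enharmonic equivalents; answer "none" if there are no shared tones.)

none

D+ = D, F#, A#.
F7 = F, A, C, Eb.
Shared: none.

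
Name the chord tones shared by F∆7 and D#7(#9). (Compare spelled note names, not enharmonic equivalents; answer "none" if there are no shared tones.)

none

F∆7: F A C E
D#7(#9): D♯ F𝄪 A♯ C♯ E𝄪
Common to both → none.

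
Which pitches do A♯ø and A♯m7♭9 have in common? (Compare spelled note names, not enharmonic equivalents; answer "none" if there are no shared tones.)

A#, C#, G#

A♯ø: A# C# E G#
A♯m7♭9: A# C# E# G# B
Common to both → A#, C#, G#.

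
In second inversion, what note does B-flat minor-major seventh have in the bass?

F

B-flat minor-major seventh in root position is B-flat–D-flat–F–A.
Second inversion places the fifth in the bass, which is F.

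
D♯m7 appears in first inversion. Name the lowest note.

D♯m7 in root position is D#–F#–A#–C#.
First inversion places the third in the bass, which is F#.

F#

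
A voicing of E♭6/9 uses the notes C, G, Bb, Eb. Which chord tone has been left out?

F

E♭6/9 = Eb, G, Bb, C, F. The voicing lacks the 9th (major 9th), F.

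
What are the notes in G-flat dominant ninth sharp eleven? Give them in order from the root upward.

G-flat dominant ninth sharp eleven is a dominant ninth sharp eleven built on Gb.
Root: Gb
Major 3rd (3rd): Bb
Perfect 5th (5th): Db
Minor 7th (7th): Fb
Major 9th (9th): Ab
Augmented 11th (11th): C

Gb  Bb  Db  Fb  Ab  C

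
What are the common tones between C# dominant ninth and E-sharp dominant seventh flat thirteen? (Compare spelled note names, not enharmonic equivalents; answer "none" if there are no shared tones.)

C# dominant ninth: C♯ E♯ G♯ B D♯
E-sharp dominant seventh flat thirteen: E♯ G𝄪 B♯ D♯ C♯
Common to both → C♯, E♯, D♯.

C♯  E♯  D♯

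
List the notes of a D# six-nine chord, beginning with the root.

D#, F##, A#, B#, E#

D# six-nine is a six-nine built on D#.
Root: D#
Major 3rd (3rd): F##
Perfect 5th (5th): A#
Major 6th (6th): B#
Major 9th (9th): E#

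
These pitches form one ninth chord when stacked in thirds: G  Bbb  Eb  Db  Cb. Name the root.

Cb

Arranged so that each adjacent pair is a third by letter name: Cb – Eb – G – Bbb – Db.
The bottom of that stack, Cb, is the root (this is Cb dominant ninth sharp five).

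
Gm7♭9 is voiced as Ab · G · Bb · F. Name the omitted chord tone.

Gm7♭9 = G, Bb, D, F, Ab. The voicing lacks the 5th (perfect 5th), D.

D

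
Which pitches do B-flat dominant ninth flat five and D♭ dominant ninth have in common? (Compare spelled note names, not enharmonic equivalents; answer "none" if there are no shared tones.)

B-flat dominant ninth flat five = B-flat, D, F-flat, A-flat, C.
D♭ dominant ninth = D-flat, F, A-flat, C-flat, E-flat.
Shared: A-flat.

A-flat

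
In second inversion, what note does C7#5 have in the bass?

G♯

C7#5 in root position is C–E–G♯–B♭.
Second inversion places the fifth in the bass, which is G♯.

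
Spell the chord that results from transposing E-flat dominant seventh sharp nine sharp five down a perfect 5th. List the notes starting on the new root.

A-flat C E G-flat B

A perfect 5th down from E-flat is A-flat, so the new chord is A-flat dominant seventh sharp nine sharp five.
Root: A-flat
Major 3rd (3rd): C
Augmented 5th (5th): E
Minor 7th (7th): G-flat
Augmented 9th (9th): B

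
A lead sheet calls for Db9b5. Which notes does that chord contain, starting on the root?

Db – F – Abb – Cb – Eb

Root Db, quality dominant ninth flat five:
Root: Db
Major 3rd (3rd): F
Diminished 5th (5th): Abb
Minor 7th (7th): Cb
Major 9th (9th): Eb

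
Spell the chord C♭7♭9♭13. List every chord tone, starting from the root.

Root C♭, quality dominant seventh flat nine flat thirteen:
- root: C♭
- major 3rd: E♭
- perfect 5th: G♭
- minor 7th: B𝄫
- minor 9th: D𝄫
- minor 13th: A𝄫

C♭  E♭  G♭  B𝄫  D𝄫  A𝄫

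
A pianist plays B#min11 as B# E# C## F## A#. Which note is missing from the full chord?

D#

The full B#min11 chord is B#, D#, F##, A#, C##, E#.
Comparing with the voicing, the minor 3rd (3rd) — D# — is absent.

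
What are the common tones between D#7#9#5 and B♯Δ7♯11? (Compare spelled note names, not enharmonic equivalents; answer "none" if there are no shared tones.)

D#7#9#5 = D#, F##, A##, C#, E##.
B♯Δ7♯11 = B#, D##, F##, A##, E##.
Shared: F##, A##, E##.

F## A## E##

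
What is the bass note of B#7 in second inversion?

F##

B#7 in root position is B#–D##–F##–A#.
Second inversion places the fifth in the bass, which is F##.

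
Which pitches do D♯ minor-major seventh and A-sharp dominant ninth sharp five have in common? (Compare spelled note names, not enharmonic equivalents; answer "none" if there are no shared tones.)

D♯ minor-major seventh: D-sharp F-sharp A-sharp C-double-sharp
A-sharp dominant ninth sharp five: A-sharp C-double-sharp E-double-sharp G-sharp B-sharp
Common to both → A-sharp, C-double-sharp.

A-sharp  C-double-sharp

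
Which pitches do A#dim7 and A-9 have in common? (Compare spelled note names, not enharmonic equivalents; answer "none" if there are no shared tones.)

A#dim7 = A#, C#, E, G.
A-9 = A, C, E, G, B.
Shared: E, G.

E G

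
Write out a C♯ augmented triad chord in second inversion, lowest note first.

C♯ augmented triad = C♯–E♯–G𝄪; second inversion → fifth (G𝄪) lowest.

G𝄪, C♯, E♯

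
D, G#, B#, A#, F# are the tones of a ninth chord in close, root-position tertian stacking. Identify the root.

G#

Arranged so that each adjacent pair is a third by letter name: G# – B# – D – F# – A#.
The bottom of that stack, G#, is the root (this is G# dominant ninth flat five).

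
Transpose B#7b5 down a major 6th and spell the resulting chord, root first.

A major 6th down from B# is D#, so the new chord is D# dominant seventh flat five.
- root: D#
- major 3rd: F##
- diminished 5th: A
- minor 7th: C#

D# – F## – A – C#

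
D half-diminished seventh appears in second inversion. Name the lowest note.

D half-diminished seventh = D–F–Ab–C. Second inversion → fifth in the bass = Ab.

Ab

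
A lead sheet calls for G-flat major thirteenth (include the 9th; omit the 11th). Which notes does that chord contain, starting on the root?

G-flat major thirteenth: major thirteenth on G-flat.
G-flat — root
B-flat — major 3rd
D-flat — perfect 5th
F — major 7th
A-flat — major 9th
E-flat — major 13th

G-flat B-flat D-flat F A-flat E-flat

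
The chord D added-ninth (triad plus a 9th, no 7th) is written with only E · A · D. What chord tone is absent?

F♯

The full D added-ninth chord is D, F♯, A, E.
Comparing with the voicing, the major 3rd (3rd) — F♯ — is absent.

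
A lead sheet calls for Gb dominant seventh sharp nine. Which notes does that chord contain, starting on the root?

G-flat, B-flat, D-flat, F-flat, A

Gb dominant seventh sharp nine is a dominant seventh sharp nine built on G-flat.
- root: G-flat
- major 3rd: B-flat
- perfect 5th: D-flat
- minor 7th: F-flat
- augmented 9th: A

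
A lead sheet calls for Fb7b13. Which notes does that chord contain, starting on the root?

Fb, Ab, Cb, Ebb, Dbb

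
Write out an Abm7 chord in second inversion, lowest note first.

Eb, Gb, Ab, Cb

Abm7 = Ab–Cb–Eb–Gb; second inversion → fifth (Eb) lowest.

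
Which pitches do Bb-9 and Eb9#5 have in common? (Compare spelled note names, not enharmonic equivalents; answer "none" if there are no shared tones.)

D♭ – F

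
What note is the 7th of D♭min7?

Cb

D♭min7 is built on Db; its 7th is a minor 7th above the root.
A seventh above D uses the letter C, and the minor 7th above Db is Cb.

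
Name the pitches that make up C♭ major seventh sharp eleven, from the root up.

Cb  Eb  Gb  Bb  F

Root Cb, quality major seventh sharp eleven:
Root: Cb
Major 3rd (3rd): Eb
Perfect 5th (5th): Gb
Major 7th (7th): Bb
Augmented 11th (11th): F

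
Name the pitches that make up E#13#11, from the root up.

E#13#11 is a dominant thirteenth sharp eleven built on E#.
root → E#
3rd (major 3rd) → G##
5th (perfect 5th) → B#
7th (minor 7th) → D#
9th (major 9th) → F##
11th (augmented 11th) → A##
13th (major 13th) → C##

E#, G##, B#, D#, F##, A##, C##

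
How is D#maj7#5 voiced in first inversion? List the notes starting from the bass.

F𝄪  A𝄪  C𝄪  D♯

In root position, D#maj7#5 is D♯–F𝄪–A𝄪–C𝄪.
First inversion puts the third (F𝄪) in the bass.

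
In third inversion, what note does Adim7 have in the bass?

Gb

Adim7 in root position is A–C–Eb–Gb.
Third inversion places the seventh in the bass, which is Gb.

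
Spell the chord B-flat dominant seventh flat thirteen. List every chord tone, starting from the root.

B-flat dominant seventh flat thirteen is a dominant seventh flat thirteen built on B-flat.
B-flat — root
D — major 3rd
F — perfect 5th
A-flat — minor 7th
G-flat — minor 13th

B-flat, D, F, A-flat, G-flat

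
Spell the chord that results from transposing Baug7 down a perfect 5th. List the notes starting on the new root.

B down a perfect 5th → E. New chord: E augmented seventh.
root → E
3rd (major 3rd) → G#
5th (augmented 5th) → B#
7th (minor 7th) → D

E G# B# D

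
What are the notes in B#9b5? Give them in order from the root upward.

Root B#, quality dominant ninth flat five:
Root: B#
Major 3rd (3rd): D##
Diminished 5th (5th): F#
Minor 7th (7th): A#
Major 9th (9th): C##

B# D## F# A# C##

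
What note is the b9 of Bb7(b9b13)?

C♭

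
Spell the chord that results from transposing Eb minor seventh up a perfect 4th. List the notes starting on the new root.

Transposed root: E-flat → A-flat (perfect 4th up). So we spell A-flat minor seventh:
- root: A-flat
- minor 3rd: C-flat
- perfect 5th: E-flat
- minor 7th: G-flat

A-flat C-flat E-flat G-flat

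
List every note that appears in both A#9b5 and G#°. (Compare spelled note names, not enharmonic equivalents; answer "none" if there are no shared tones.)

A#9b5: A# C## E G# B#
G#°: G# B D
Common to both → G#.

G#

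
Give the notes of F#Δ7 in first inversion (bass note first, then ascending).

A#  C#  E#  F#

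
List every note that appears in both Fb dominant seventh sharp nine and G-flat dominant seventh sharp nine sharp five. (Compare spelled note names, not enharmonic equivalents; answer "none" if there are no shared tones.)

Fb dominant seventh sharp nine: F-flat A-flat C-flat E-double-flat G
G-flat dominant seventh sharp nine sharp five: G-flat B-flat D F-flat A
Common to both → F-flat.

F-flat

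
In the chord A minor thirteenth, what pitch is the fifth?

E

A minor thirteenth is built on A; its 5th is a perfect 5th above the root.
A fifth above A uses the letter E, and the perfect 5th above A is E.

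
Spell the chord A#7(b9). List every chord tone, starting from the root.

A#  C##  E#  G#  B

A#7(b9) is a dominant seventh flat nine built on A#.
A# — root
C## — major 3rd
E# — perfect 5th
G# — minor 7th
B — minor 9th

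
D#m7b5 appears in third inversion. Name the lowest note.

C#

D#m7b5 in root position is D#–F#–A–C#.
Third inversion places the seventh in the bass, which is C#.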